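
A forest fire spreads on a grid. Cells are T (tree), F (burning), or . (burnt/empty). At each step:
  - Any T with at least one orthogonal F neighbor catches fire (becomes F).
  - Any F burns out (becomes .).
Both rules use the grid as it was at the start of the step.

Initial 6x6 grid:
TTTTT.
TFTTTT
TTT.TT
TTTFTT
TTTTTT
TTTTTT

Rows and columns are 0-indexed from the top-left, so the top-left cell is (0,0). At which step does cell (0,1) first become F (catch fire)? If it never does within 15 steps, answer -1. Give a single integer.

Step 1: cell (0,1)='F' (+7 fires, +2 burnt)
  -> target ignites at step 1
Step 2: cell (0,1)='.' (+11 fires, +7 burnt)
Step 3: cell (0,1)='.' (+8 fires, +11 burnt)
Step 4: cell (0,1)='.' (+5 fires, +8 burnt)
Step 5: cell (0,1)='.' (+1 fires, +5 burnt)
Step 6: cell (0,1)='.' (+0 fires, +1 burnt)
  fire out at step 6

1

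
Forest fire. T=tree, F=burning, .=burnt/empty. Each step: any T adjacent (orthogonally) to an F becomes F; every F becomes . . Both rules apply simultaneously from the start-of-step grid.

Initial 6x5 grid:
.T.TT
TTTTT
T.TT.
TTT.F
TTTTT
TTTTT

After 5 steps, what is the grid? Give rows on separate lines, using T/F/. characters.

Step 1: 1 trees catch fire, 1 burn out
  .T.TT
  TTTTT
  T.TT.
  TTT..
  TTTTF
  TTTTT
Step 2: 2 trees catch fire, 1 burn out
  .T.TT
  TTTTT
  T.TT.
  TTT..
  TTTF.
  TTTTF
Step 3: 2 trees catch fire, 2 burn out
  .T.TT
  TTTTT
  T.TT.
  TTT..
  TTF..
  TTTF.
Step 4: 3 trees catch fire, 2 burn out
  .T.TT
  TTTTT
  T.TT.
  TTF..
  TF...
  TTF..
Step 5: 4 trees catch fire, 3 burn out
  .T.TT
  TTTTT
  T.FT.
  TF...
  F....
  TF...

.T.TT
TTTTT
T.FT.
TF...
F....
TF...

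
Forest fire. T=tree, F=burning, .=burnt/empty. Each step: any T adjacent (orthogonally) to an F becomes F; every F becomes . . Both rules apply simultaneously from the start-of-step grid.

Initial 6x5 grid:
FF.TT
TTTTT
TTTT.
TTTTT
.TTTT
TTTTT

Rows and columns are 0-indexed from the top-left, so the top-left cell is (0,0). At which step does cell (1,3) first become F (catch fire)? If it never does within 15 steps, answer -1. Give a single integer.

Step 1: cell (1,3)='T' (+2 fires, +2 burnt)
Step 2: cell (1,3)='T' (+3 fires, +2 burnt)
Step 3: cell (1,3)='F' (+4 fires, +3 burnt)
  -> target ignites at step 3
Step 4: cell (1,3)='.' (+5 fires, +4 burnt)
Step 5: cell (1,3)='.' (+4 fires, +5 burnt)
Step 6: cell (1,3)='.' (+4 fires, +4 burnt)
Step 7: cell (1,3)='.' (+2 fires, +4 burnt)
Step 8: cell (1,3)='.' (+1 fires, +2 burnt)
Step 9: cell (1,3)='.' (+0 fires, +1 burnt)
  fire out at step 9

3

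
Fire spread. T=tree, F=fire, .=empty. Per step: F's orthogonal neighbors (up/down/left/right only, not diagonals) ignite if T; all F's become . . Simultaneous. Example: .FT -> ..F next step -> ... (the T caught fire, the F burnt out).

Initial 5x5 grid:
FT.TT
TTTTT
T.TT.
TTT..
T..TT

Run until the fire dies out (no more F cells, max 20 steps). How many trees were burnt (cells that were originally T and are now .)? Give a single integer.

Step 1: +2 fires, +1 burnt (F count now 2)
Step 2: +2 fires, +2 burnt (F count now 2)
Step 3: +2 fires, +2 burnt (F count now 2)
Step 4: +4 fires, +2 burnt (F count now 4)
Step 5: +4 fires, +4 burnt (F count now 4)
Step 6: +1 fires, +4 burnt (F count now 1)
Step 7: +0 fires, +1 burnt (F count now 0)
Fire out after step 7
Initially T: 17, now '.': 23
Total burnt (originally-T cells now '.'): 15

Answer: 15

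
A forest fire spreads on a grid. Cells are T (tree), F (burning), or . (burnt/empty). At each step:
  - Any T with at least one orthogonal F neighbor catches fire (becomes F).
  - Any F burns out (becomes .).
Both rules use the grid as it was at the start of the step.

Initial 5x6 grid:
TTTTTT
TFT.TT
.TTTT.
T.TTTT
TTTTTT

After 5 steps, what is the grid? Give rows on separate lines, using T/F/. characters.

Step 1: 4 trees catch fire, 1 burn out
  TFTTTT
  F.F.TT
  .FTTT.
  T.TTTT
  TTTTTT
Step 2: 3 trees catch fire, 4 burn out
  F.FTTT
  ....TT
  ..FTT.
  T.TTTT
  TTTTTT
Step 3: 3 trees catch fire, 3 burn out
  ...FTT
  ....TT
  ...FT.
  T.FTTT
  TTTTTT
Step 4: 4 trees catch fire, 3 burn out
  ....FT
  ....TT
  ....F.
  T..FTT
  TTFTTT
Step 5: 5 trees catch fire, 4 burn out
  .....F
  ....FT
  ......
  T...FT
  TF.FTT

.....F
....FT
......
T...FT
TF.FTT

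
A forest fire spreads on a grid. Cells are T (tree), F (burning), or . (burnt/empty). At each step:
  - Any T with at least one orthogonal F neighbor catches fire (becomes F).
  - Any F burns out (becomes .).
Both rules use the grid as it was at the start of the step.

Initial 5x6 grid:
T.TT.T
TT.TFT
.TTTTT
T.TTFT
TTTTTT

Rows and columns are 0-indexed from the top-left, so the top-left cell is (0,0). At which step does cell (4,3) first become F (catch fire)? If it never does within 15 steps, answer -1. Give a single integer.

Step 1: cell (4,3)='T' (+6 fires, +2 burnt)
Step 2: cell (4,3)='F' (+7 fires, +6 burnt)
  -> target ignites at step 2
Step 3: cell (4,3)='.' (+3 fires, +7 burnt)
Step 4: cell (4,3)='.' (+2 fires, +3 burnt)
Step 5: cell (4,3)='.' (+2 fires, +2 burnt)
Step 6: cell (4,3)='.' (+2 fires, +2 burnt)
Step 7: cell (4,3)='.' (+1 fires, +2 burnt)
Step 8: cell (4,3)='.' (+0 fires, +1 burnt)
  fire out at step 8

2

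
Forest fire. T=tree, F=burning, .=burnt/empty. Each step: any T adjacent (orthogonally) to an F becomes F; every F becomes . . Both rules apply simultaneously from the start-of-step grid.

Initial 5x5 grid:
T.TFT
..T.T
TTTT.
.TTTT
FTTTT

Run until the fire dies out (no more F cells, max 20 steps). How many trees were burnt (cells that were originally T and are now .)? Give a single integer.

Step 1: +3 fires, +2 burnt (F count now 3)
Step 2: +4 fires, +3 burnt (F count now 4)
Step 3: +4 fires, +4 burnt (F count now 4)
Step 4: +4 fires, +4 burnt (F count now 4)
Step 5: +1 fires, +4 burnt (F count now 1)
Step 6: +0 fires, +1 burnt (F count now 0)
Fire out after step 6
Initially T: 17, now '.': 24
Total burnt (originally-T cells now '.'): 16

Answer: 16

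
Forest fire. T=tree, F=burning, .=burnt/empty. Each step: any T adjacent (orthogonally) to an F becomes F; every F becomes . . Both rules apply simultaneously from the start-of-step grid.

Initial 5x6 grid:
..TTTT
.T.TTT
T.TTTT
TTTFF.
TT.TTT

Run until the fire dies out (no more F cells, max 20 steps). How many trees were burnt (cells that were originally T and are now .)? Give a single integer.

Step 1: +5 fires, +2 burnt (F count now 5)
Step 2: +6 fires, +5 burnt (F count now 6)
Step 3: +5 fires, +6 burnt (F count now 5)
Step 4: +4 fires, +5 burnt (F count now 4)
Step 5: +0 fires, +4 burnt (F count now 0)
Fire out after step 5
Initially T: 21, now '.': 29
Total burnt (originally-T cells now '.'): 20

Answer: 20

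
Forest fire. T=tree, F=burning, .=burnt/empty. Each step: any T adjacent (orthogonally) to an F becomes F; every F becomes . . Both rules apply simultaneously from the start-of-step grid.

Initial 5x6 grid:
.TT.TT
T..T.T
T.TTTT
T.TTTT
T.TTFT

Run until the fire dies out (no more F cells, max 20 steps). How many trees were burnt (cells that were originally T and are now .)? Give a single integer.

Answer: 15

Derivation:
Step 1: +3 fires, +1 burnt (F count now 3)
Step 2: +4 fires, +3 burnt (F count now 4)
Step 3: +3 fires, +4 burnt (F count now 3)
Step 4: +3 fires, +3 burnt (F count now 3)
Step 5: +1 fires, +3 burnt (F count now 1)
Step 6: +1 fires, +1 burnt (F count now 1)
Step 7: +0 fires, +1 burnt (F count now 0)
Fire out after step 7
Initially T: 21, now '.': 24
Total burnt (originally-T cells now '.'): 15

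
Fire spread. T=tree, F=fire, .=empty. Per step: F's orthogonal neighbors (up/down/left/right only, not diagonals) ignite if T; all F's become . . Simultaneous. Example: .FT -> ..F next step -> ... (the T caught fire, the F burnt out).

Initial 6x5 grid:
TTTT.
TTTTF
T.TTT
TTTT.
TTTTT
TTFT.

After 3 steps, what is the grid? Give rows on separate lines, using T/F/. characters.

Step 1: 5 trees catch fire, 2 burn out
  TTTT.
  TTTF.
  T.TTF
  TTTT.
  TTFTT
  TF.F.
Step 2: 7 trees catch fire, 5 burn out
  TTTF.
  TTF..
  T.TF.
  TTFT.
  TF.FT
  F....
Step 3: 7 trees catch fire, 7 burn out
  TTF..
  TF...
  T.F..
  TF.F.
  F...F
  .....

TTF..
TF...
T.F..
TF.F.
F...F
.....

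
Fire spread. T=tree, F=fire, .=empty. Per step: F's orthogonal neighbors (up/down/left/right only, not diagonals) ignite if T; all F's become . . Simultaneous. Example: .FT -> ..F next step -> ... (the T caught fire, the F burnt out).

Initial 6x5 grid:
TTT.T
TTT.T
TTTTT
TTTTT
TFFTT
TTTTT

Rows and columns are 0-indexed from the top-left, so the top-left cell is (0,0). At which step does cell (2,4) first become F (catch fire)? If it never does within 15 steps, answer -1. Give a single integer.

Step 1: cell (2,4)='T' (+6 fires, +2 burnt)
Step 2: cell (2,4)='T' (+7 fires, +6 burnt)
Step 3: cell (2,4)='T' (+6 fires, +7 burnt)
Step 4: cell (2,4)='F' (+4 fires, +6 burnt)
  -> target ignites at step 4
Step 5: cell (2,4)='.' (+2 fires, +4 burnt)
Step 6: cell (2,4)='.' (+1 fires, +2 burnt)
Step 7: cell (2,4)='.' (+0 fires, +1 burnt)
  fire out at step 7

4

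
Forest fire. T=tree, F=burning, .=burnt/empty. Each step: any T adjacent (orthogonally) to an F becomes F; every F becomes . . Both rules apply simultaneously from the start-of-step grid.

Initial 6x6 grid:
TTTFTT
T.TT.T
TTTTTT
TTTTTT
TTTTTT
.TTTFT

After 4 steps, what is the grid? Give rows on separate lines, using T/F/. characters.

Step 1: 6 trees catch fire, 2 burn out
  TTF.FT
  T.TF.T
  TTTTTT
  TTTTTT
  TTTTFT
  .TTF.F
Step 2: 8 trees catch fire, 6 burn out
  TF...F
  T.F..T
  TTTFTT
  TTTTFT
  TTTF.F
  .TF...
Step 3: 8 trees catch fire, 8 burn out
  F.....
  T....F
  TTF.FT
  TTTF.F
  TTF...
  .F....
Step 4: 5 trees catch fire, 8 burn out
  ......
  F.....
  TF...F
  TTF...
  TF....
  ......

......
F.....
TF...F
TTF...
TF....
......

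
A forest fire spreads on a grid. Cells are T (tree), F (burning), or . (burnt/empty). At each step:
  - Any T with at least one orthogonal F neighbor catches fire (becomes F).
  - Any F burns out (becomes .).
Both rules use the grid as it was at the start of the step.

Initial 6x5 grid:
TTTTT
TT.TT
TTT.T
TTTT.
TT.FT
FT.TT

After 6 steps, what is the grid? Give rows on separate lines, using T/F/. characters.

Step 1: 5 trees catch fire, 2 burn out
  TTTTT
  TT.TT
  TTT.T
  TTTF.
  FT..F
  .F.FT
Step 2: 4 trees catch fire, 5 burn out
  TTTTT
  TT.TT
  TTT.T
  FTF..
  .F...
  ....F
Step 3: 3 trees catch fire, 4 burn out
  TTTTT
  TT.TT
  FTF.T
  .F...
  .....
  .....
Step 4: 2 trees catch fire, 3 burn out
  TTTTT
  FT.TT
  .F..T
  .....
  .....
  .....
Step 5: 2 trees catch fire, 2 burn out
  FTTTT
  .F.TT
  ....T
  .....
  .....
  .....
Step 6: 1 trees catch fire, 2 burn out
  .FTTT
  ...TT
  ....T
  .....
  .....
  .....

.FTTT
...TT
....T
.....
.....
.....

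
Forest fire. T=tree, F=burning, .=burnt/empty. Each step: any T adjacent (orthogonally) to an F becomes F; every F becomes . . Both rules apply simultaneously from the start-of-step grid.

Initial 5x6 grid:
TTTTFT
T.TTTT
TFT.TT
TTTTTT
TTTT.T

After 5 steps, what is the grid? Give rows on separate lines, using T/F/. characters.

Step 1: 6 trees catch fire, 2 burn out
  TTTF.F
  T.TTFT
  F.F.TT
  TFTTTT
  TTTT.T
Step 2: 9 trees catch fire, 6 burn out
  TTF...
  F.FF.F
  ....FT
  F.FTTT
  TFTT.T
Step 3: 7 trees catch fire, 9 burn out
  FF....
  ......
  .....F
  ...FFT
  F.FT.T
Step 4: 2 trees catch fire, 7 burn out
  ......
  ......
  ......
  .....F
  ...F.T
Step 5: 1 trees catch fire, 2 burn out
  ......
  ......
  ......
  ......
  .....F

......
......
......
......
.....F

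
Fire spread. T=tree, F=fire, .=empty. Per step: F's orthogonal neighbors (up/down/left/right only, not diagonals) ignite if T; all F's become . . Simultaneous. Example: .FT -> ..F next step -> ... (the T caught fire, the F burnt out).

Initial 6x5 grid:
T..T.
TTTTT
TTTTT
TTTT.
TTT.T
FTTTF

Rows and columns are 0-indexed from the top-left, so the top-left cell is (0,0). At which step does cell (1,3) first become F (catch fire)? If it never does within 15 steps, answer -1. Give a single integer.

Step 1: cell (1,3)='T' (+4 fires, +2 burnt)
Step 2: cell (1,3)='T' (+3 fires, +4 burnt)
Step 3: cell (1,3)='T' (+3 fires, +3 burnt)
Step 4: cell (1,3)='T' (+3 fires, +3 burnt)
Step 5: cell (1,3)='T' (+4 fires, +3 burnt)
Step 6: cell (1,3)='T' (+2 fires, +4 burnt)
Step 7: cell (1,3)='F' (+2 fires, +2 burnt)
  -> target ignites at step 7
Step 8: cell (1,3)='.' (+2 fires, +2 burnt)
Step 9: cell (1,3)='.' (+0 fires, +2 burnt)
  fire out at step 9

7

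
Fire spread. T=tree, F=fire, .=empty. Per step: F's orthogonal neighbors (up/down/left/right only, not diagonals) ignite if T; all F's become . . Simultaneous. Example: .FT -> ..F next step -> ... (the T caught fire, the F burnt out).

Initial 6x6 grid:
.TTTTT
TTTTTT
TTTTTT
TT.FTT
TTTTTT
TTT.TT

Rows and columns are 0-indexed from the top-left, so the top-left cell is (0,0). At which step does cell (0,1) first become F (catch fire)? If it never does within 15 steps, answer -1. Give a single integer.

Step 1: cell (0,1)='T' (+3 fires, +1 burnt)
Step 2: cell (0,1)='T' (+6 fires, +3 burnt)
Step 3: cell (0,1)='T' (+9 fires, +6 burnt)
Step 4: cell (0,1)='T' (+9 fires, +9 burnt)
Step 5: cell (0,1)='F' (+5 fires, +9 burnt)
  -> target ignites at step 5
Step 6: cell (0,1)='.' (+0 fires, +5 burnt)
  fire out at step 6

5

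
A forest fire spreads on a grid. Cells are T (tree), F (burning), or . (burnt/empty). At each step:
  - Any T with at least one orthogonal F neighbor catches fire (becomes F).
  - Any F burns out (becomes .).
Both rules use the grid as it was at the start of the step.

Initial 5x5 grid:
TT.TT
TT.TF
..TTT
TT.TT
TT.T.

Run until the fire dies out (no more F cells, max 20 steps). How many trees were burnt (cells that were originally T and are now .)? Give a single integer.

Answer: 9

Derivation:
Step 1: +3 fires, +1 burnt (F count now 3)
Step 2: +3 fires, +3 burnt (F count now 3)
Step 3: +2 fires, +3 burnt (F count now 2)
Step 4: +1 fires, +2 burnt (F count now 1)
Step 5: +0 fires, +1 burnt (F count now 0)
Fire out after step 5
Initially T: 17, now '.': 17
Total burnt (originally-T cells now '.'): 9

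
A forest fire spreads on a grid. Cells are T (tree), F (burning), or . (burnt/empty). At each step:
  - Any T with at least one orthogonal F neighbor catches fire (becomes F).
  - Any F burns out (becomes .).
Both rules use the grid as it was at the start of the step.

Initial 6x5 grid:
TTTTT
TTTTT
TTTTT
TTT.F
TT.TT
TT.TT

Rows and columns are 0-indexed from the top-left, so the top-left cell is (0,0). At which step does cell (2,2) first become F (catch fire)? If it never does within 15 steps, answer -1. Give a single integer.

Step 1: cell (2,2)='T' (+2 fires, +1 burnt)
Step 2: cell (2,2)='T' (+4 fires, +2 burnt)
Step 3: cell (2,2)='F' (+4 fires, +4 burnt)
  -> target ignites at step 3
Step 4: cell (2,2)='.' (+4 fires, +4 burnt)
Step 5: cell (2,2)='.' (+4 fires, +4 burnt)
Step 6: cell (2,2)='.' (+4 fires, +4 burnt)
Step 7: cell (2,2)='.' (+3 fires, +4 burnt)
Step 8: cell (2,2)='.' (+1 fires, +3 burnt)
Step 9: cell (2,2)='.' (+0 fires, +1 burnt)
  fire out at step 9

3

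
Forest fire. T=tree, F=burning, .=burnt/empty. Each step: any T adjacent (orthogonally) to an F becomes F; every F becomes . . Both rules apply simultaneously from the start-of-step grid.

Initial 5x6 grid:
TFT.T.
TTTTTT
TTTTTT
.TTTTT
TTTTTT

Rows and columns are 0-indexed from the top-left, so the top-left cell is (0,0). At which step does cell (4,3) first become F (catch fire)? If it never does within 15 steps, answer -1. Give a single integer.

Step 1: cell (4,3)='T' (+3 fires, +1 burnt)
Step 2: cell (4,3)='T' (+3 fires, +3 burnt)
Step 3: cell (4,3)='T' (+4 fires, +3 burnt)
Step 4: cell (4,3)='T' (+4 fires, +4 burnt)
Step 5: cell (4,3)='T' (+6 fires, +4 burnt)
Step 6: cell (4,3)='F' (+3 fires, +6 burnt)
  -> target ignites at step 6
Step 7: cell (4,3)='.' (+2 fires, +3 burnt)
Step 8: cell (4,3)='.' (+1 fires, +2 burnt)
Step 9: cell (4,3)='.' (+0 fires, +1 burnt)
  fire out at step 9

6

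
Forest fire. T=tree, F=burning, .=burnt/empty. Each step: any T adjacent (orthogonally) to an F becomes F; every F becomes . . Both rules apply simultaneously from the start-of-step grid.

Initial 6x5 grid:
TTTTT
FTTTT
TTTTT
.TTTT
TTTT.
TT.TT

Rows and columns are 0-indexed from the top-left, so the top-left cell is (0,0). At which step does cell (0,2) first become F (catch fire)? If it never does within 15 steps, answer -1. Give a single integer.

Step 1: cell (0,2)='T' (+3 fires, +1 burnt)
Step 2: cell (0,2)='T' (+3 fires, +3 burnt)
Step 3: cell (0,2)='F' (+4 fires, +3 burnt)
  -> target ignites at step 3
Step 4: cell (0,2)='.' (+5 fires, +4 burnt)
Step 5: cell (0,2)='.' (+6 fires, +5 burnt)
Step 6: cell (0,2)='.' (+3 fires, +6 burnt)
Step 7: cell (0,2)='.' (+1 fires, +3 burnt)
Step 8: cell (0,2)='.' (+1 fires, +1 burnt)
Step 9: cell (0,2)='.' (+0 fires, +1 burnt)
  fire out at step 9

3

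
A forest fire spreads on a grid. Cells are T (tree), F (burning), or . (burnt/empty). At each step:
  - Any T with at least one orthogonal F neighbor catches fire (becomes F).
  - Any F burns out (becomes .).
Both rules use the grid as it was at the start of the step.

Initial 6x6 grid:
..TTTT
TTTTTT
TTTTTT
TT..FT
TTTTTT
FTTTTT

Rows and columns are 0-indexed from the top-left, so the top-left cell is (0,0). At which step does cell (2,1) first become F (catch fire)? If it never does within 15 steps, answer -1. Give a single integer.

Step 1: cell (2,1)='T' (+5 fires, +2 burnt)
Step 2: cell (2,1)='T' (+9 fires, +5 burnt)
Step 3: cell (2,1)='T' (+9 fires, +9 burnt)
Step 4: cell (2,1)='F' (+5 fires, +9 burnt)
  -> target ignites at step 4
Step 5: cell (2,1)='.' (+2 fires, +5 burnt)
Step 6: cell (2,1)='.' (+0 fires, +2 burnt)
  fire out at step 6

4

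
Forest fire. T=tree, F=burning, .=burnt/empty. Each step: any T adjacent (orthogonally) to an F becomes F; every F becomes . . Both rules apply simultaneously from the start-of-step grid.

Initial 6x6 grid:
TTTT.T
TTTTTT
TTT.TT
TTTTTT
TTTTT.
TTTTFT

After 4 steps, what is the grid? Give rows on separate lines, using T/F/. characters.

Step 1: 3 trees catch fire, 1 burn out
  TTTT.T
  TTTTTT
  TTT.TT
  TTTTTT
  TTTTF.
  TTTF.F
Step 2: 3 trees catch fire, 3 burn out
  TTTT.T
  TTTTTT
  TTT.TT
  TTTTFT
  TTTF..
  TTF...
Step 3: 5 trees catch fire, 3 burn out
  TTTT.T
  TTTTTT
  TTT.FT
  TTTF.F
  TTF...
  TF....
Step 4: 5 trees catch fire, 5 burn out
  TTTT.T
  TTTTFT
  TTT..F
  TTF...
  TF....
  F.....

TTTT.T
TTTTFT
TTT..F
TTF...
TF....
F.....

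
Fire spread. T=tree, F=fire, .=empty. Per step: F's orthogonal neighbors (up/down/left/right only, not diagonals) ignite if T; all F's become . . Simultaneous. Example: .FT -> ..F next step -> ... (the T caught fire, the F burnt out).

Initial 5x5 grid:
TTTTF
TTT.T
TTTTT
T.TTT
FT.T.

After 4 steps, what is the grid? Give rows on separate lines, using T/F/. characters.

Step 1: 4 trees catch fire, 2 burn out
  TTTF.
  TTT.F
  TTTTT
  F.TTT
  .F.T.
Step 2: 3 trees catch fire, 4 burn out
  TTF..
  TTT..
  FTTTF
  ..TTT
  ...T.
Step 3: 6 trees catch fire, 3 burn out
  TF...
  FTF..
  .FTF.
  ..TTF
  ...T.
Step 4: 4 trees catch fire, 6 burn out
  F....
  .F...
  ..F..
  ..TF.
  ...T.

F....
.F...
..F..
..TF.
...T.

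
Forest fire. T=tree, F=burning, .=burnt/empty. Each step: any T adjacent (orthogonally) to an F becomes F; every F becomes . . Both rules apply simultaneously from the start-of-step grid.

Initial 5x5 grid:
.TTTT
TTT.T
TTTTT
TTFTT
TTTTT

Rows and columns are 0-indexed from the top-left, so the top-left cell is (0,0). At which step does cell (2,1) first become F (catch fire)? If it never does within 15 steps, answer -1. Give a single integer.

Step 1: cell (2,1)='T' (+4 fires, +1 burnt)
Step 2: cell (2,1)='F' (+7 fires, +4 burnt)
  -> target ignites at step 2
Step 3: cell (2,1)='.' (+6 fires, +7 burnt)
Step 4: cell (2,1)='.' (+4 fires, +6 burnt)
Step 5: cell (2,1)='.' (+1 fires, +4 burnt)
Step 6: cell (2,1)='.' (+0 fires, +1 burnt)
  fire out at step 6

2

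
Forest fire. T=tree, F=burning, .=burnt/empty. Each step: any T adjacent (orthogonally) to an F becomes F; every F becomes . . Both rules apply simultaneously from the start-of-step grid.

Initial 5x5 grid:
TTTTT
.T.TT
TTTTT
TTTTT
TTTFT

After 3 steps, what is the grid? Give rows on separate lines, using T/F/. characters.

Step 1: 3 trees catch fire, 1 burn out
  TTTTT
  .T.TT
  TTTTT
  TTTFT
  TTF.F
Step 2: 4 trees catch fire, 3 burn out
  TTTTT
  .T.TT
  TTTFT
  TTF.F
  TF...
Step 3: 5 trees catch fire, 4 burn out
  TTTTT
  .T.FT
  TTF.F
  TF...
  F....

TTTTT
.T.FT
TTF.F
TF...
F....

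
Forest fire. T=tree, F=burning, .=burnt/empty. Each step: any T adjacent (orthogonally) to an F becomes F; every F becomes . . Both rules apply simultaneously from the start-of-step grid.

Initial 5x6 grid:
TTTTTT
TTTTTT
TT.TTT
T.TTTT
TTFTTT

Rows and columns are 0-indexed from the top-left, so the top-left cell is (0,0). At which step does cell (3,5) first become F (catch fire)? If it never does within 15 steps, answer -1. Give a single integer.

Step 1: cell (3,5)='T' (+3 fires, +1 burnt)
Step 2: cell (3,5)='T' (+3 fires, +3 burnt)
Step 3: cell (3,5)='T' (+4 fires, +3 burnt)
Step 4: cell (3,5)='F' (+4 fires, +4 burnt)
  -> target ignites at step 4
Step 5: cell (3,5)='.' (+6 fires, +4 burnt)
Step 6: cell (3,5)='.' (+5 fires, +6 burnt)
Step 7: cell (3,5)='.' (+2 fires, +5 burnt)
Step 8: cell (3,5)='.' (+0 fires, +2 burnt)
  fire out at step 8

4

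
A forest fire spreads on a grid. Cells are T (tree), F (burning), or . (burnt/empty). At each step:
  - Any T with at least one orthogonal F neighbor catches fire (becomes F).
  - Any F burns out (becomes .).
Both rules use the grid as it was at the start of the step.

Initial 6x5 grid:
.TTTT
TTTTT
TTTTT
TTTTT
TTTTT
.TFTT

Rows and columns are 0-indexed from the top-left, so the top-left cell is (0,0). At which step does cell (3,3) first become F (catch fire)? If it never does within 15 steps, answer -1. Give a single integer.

Step 1: cell (3,3)='T' (+3 fires, +1 burnt)
Step 2: cell (3,3)='T' (+4 fires, +3 burnt)
Step 3: cell (3,3)='F' (+5 fires, +4 burnt)
  -> target ignites at step 3
Step 4: cell (3,3)='.' (+5 fires, +5 burnt)
Step 5: cell (3,3)='.' (+5 fires, +5 burnt)
Step 6: cell (3,3)='.' (+4 fires, +5 burnt)
Step 7: cell (3,3)='.' (+1 fires, +4 burnt)
Step 8: cell (3,3)='.' (+0 fires, +1 burnt)
  fire out at step 8

3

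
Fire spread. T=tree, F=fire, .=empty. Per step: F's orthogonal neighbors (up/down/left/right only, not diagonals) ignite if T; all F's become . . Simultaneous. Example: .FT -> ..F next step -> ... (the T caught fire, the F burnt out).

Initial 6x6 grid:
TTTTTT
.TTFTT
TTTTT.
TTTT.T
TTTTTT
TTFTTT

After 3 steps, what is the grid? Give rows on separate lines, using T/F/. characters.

Step 1: 7 trees catch fire, 2 burn out
  TTTFTT
  .TF.FT
  TTTFT.
  TTTT.T
  TTFTTT
  TF.FTT
Step 2: 12 trees catch fire, 7 burn out
  TTF.FT
  .F...F
  TTF.F.
  TTFF.T
  TF.FTT
  F...FT
Step 3: 7 trees catch fire, 12 burn out
  TF...F
  ......
  TF....
  TF...T
  F...FT
  .....F

TF...F
......
TF....
TF...T
F...FT
.....F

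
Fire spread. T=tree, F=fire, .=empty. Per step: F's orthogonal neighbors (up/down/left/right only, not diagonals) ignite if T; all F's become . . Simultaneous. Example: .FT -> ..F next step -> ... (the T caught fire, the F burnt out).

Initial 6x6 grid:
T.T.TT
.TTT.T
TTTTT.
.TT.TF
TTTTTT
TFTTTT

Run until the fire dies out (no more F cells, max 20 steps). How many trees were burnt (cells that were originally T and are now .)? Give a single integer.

Step 1: +5 fires, +2 burnt (F count now 5)
Step 2: +7 fires, +5 burnt (F count now 7)
Step 3: +5 fires, +7 burnt (F count now 5)
Step 4: +4 fires, +5 burnt (F count now 4)
Step 5: +1 fires, +4 burnt (F count now 1)
Step 6: +1 fires, +1 burnt (F count now 1)
Step 7: +0 fires, +1 burnt (F count now 0)
Fire out after step 7
Initially T: 27, now '.': 32
Total burnt (originally-T cells now '.'): 23

Answer: 23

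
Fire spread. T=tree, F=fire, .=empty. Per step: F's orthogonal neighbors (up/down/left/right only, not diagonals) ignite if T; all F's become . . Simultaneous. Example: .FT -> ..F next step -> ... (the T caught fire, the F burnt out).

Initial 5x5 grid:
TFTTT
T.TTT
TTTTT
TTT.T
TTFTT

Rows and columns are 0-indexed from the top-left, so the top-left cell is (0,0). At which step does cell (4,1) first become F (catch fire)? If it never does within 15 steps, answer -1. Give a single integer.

Step 1: cell (4,1)='F' (+5 fires, +2 burnt)
  -> target ignites at step 1
Step 2: cell (4,1)='.' (+7 fires, +5 burnt)
Step 3: cell (4,1)='.' (+7 fires, +7 burnt)
Step 4: cell (4,1)='.' (+2 fires, +7 burnt)
Step 5: cell (4,1)='.' (+0 fires, +2 burnt)
  fire out at step 5

1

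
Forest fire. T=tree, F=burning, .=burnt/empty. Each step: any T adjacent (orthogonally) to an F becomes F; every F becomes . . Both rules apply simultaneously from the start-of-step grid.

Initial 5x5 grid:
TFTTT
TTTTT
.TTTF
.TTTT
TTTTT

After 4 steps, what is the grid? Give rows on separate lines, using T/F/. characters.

Step 1: 6 trees catch fire, 2 burn out
  F.FTT
  TFTTF
  .TTF.
  .TTTF
  TTTTT
Step 2: 9 trees catch fire, 6 burn out
  ...FF
  F.FF.
  .FF..
  .TTF.
  TTTTF
Step 3: 3 trees catch fire, 9 burn out
  .....
  .....
  .....
  .FF..
  TTTF.
Step 4: 2 trees catch fire, 3 burn out
  .....
  .....
  .....
  .....
  TFF..

.....
.....
.....
.....
TFF..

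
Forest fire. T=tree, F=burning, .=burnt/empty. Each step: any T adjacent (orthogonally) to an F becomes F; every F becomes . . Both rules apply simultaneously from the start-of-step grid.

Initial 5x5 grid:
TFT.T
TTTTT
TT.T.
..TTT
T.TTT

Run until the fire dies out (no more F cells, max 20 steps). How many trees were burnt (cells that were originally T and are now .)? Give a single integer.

Answer: 17

Derivation:
Step 1: +3 fires, +1 burnt (F count now 3)
Step 2: +3 fires, +3 burnt (F count now 3)
Step 3: +2 fires, +3 burnt (F count now 2)
Step 4: +2 fires, +2 burnt (F count now 2)
Step 5: +2 fires, +2 burnt (F count now 2)
Step 6: +3 fires, +2 burnt (F count now 3)
Step 7: +2 fires, +3 burnt (F count now 2)
Step 8: +0 fires, +2 burnt (F count now 0)
Fire out after step 8
Initially T: 18, now '.': 24
Total burnt (originally-T cells now '.'): 17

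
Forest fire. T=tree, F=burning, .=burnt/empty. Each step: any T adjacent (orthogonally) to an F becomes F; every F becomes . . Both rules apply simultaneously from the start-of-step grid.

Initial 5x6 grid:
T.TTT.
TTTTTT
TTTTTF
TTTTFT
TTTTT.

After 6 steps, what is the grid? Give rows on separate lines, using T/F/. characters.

Step 1: 5 trees catch fire, 2 burn out
  T.TTT.
  TTTTTF
  TTTTF.
  TTTF.F
  TTTTF.
Step 2: 4 trees catch fire, 5 burn out
  T.TTT.
  TTTTF.
  TTTF..
  TTF...
  TTTF..
Step 3: 5 trees catch fire, 4 burn out
  T.TTF.
  TTTF..
  TTF...
  TF....
  TTF...
Step 4: 5 trees catch fire, 5 burn out
  T.TF..
  TTF...
  TF....
  F.....
  TF....
Step 5: 4 trees catch fire, 5 burn out
  T.F...
  TF....
  F.....
  ......
  F.....
Step 6: 1 trees catch fire, 4 burn out
  T.....
  F.....
  ......
  ......
  ......

T.....
F.....
......
......
......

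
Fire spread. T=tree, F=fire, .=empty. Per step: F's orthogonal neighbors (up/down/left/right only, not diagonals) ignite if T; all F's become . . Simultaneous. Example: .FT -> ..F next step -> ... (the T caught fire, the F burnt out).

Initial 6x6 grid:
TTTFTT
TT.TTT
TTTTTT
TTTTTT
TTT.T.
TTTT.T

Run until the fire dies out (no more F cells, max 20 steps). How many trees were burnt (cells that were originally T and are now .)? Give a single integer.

Step 1: +3 fires, +1 burnt (F count now 3)
Step 2: +4 fires, +3 burnt (F count now 4)
Step 3: +6 fires, +4 burnt (F count now 6)
Step 4: +5 fires, +6 burnt (F count now 5)
Step 5: +5 fires, +5 burnt (F count now 5)
Step 6: +3 fires, +5 burnt (F count now 3)
Step 7: +3 fires, +3 burnt (F count now 3)
Step 8: +1 fires, +3 burnt (F count now 1)
Step 9: +0 fires, +1 burnt (F count now 0)
Fire out after step 9
Initially T: 31, now '.': 35
Total burnt (originally-T cells now '.'): 30

Answer: 30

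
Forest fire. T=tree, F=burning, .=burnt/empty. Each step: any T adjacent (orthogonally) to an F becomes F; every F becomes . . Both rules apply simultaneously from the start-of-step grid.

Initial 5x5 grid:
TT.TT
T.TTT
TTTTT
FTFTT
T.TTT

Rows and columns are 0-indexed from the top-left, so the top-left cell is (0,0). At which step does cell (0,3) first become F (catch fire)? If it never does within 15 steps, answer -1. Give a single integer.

Step 1: cell (0,3)='T' (+6 fires, +2 burnt)
Step 2: cell (0,3)='T' (+6 fires, +6 burnt)
Step 3: cell (0,3)='T' (+4 fires, +6 burnt)
Step 4: cell (0,3)='F' (+3 fires, +4 burnt)
  -> target ignites at step 4
Step 5: cell (0,3)='.' (+1 fires, +3 burnt)
Step 6: cell (0,3)='.' (+0 fires, +1 burnt)
  fire out at step 6

4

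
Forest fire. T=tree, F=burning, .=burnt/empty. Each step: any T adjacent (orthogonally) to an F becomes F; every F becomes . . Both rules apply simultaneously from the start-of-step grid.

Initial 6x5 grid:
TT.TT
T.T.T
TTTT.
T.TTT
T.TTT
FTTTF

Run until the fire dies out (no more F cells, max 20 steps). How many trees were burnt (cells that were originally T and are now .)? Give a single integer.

Answer: 19

Derivation:
Step 1: +4 fires, +2 burnt (F count now 4)
Step 2: +4 fires, +4 burnt (F count now 4)
Step 3: +3 fires, +4 burnt (F count now 3)
Step 4: +4 fires, +3 burnt (F count now 4)
Step 5: +2 fires, +4 burnt (F count now 2)
Step 6: +2 fires, +2 burnt (F count now 2)
Step 7: +0 fires, +2 burnt (F count now 0)
Fire out after step 7
Initially T: 22, now '.': 27
Total burnt (originally-T cells now '.'): 19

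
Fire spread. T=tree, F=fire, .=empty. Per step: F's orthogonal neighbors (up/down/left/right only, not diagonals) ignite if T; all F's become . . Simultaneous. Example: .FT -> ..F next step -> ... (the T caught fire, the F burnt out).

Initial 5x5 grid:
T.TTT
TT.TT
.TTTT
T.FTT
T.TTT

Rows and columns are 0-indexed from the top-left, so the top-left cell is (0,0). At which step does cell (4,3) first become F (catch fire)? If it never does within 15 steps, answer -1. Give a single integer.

Step 1: cell (4,3)='T' (+3 fires, +1 burnt)
Step 2: cell (4,3)='F' (+4 fires, +3 burnt)
  -> target ignites at step 2
Step 3: cell (4,3)='.' (+4 fires, +4 burnt)
Step 4: cell (4,3)='.' (+3 fires, +4 burnt)
Step 5: cell (4,3)='.' (+3 fires, +3 burnt)
Step 6: cell (4,3)='.' (+0 fires, +3 burnt)
  fire out at step 6

2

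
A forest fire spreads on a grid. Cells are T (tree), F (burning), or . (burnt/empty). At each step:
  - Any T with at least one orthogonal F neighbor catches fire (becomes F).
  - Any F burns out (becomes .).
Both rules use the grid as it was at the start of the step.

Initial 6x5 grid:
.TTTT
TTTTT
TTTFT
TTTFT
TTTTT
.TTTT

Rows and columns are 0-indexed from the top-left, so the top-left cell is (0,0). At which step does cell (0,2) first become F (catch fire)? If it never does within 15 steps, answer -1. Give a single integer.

Step 1: cell (0,2)='T' (+6 fires, +2 burnt)
Step 2: cell (0,2)='T' (+8 fires, +6 burnt)
Step 3: cell (0,2)='F' (+8 fires, +8 burnt)
  -> target ignites at step 3
Step 4: cell (0,2)='.' (+4 fires, +8 burnt)
Step 5: cell (0,2)='.' (+0 fires, +4 burnt)
  fire out at step 5

3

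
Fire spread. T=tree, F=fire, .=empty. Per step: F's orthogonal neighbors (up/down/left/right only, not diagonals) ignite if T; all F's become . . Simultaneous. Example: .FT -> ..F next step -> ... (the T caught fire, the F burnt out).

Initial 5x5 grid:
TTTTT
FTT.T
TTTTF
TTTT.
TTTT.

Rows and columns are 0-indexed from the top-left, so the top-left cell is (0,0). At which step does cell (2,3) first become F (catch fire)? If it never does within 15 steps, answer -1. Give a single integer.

Step 1: cell (2,3)='F' (+5 fires, +2 burnt)
  -> target ignites at step 1
Step 2: cell (2,3)='.' (+7 fires, +5 burnt)
Step 3: cell (2,3)='.' (+6 fires, +7 burnt)
Step 4: cell (2,3)='.' (+2 fires, +6 burnt)
Step 5: cell (2,3)='.' (+0 fires, +2 burnt)
  fire out at step 5

1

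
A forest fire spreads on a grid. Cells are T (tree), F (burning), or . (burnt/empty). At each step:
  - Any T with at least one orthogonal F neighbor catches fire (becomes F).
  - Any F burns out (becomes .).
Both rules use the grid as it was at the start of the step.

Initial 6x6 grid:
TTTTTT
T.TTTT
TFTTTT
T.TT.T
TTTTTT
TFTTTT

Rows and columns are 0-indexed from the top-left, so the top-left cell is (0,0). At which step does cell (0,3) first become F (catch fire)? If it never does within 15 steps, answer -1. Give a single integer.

Step 1: cell (0,3)='T' (+5 fires, +2 burnt)
Step 2: cell (0,3)='T' (+8 fires, +5 burnt)
Step 3: cell (0,3)='T' (+7 fires, +8 burnt)
Step 4: cell (0,3)='F' (+6 fires, +7 burnt)
  -> target ignites at step 4
Step 5: cell (0,3)='.' (+4 fires, +6 burnt)
Step 6: cell (0,3)='.' (+1 fires, +4 burnt)
Step 7: cell (0,3)='.' (+0 fires, +1 burnt)
  fire out at step 7

4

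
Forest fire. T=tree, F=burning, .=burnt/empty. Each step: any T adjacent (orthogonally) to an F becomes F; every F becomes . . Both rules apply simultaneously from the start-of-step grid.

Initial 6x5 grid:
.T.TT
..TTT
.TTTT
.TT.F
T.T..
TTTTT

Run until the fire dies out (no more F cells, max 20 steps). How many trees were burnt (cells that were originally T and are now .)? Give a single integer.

Answer: 18

Derivation:
Step 1: +1 fires, +1 burnt (F count now 1)
Step 2: +2 fires, +1 burnt (F count now 2)
Step 3: +3 fires, +2 burnt (F count now 3)
Step 4: +4 fires, +3 burnt (F count now 4)
Step 5: +2 fires, +4 burnt (F count now 2)
Step 6: +1 fires, +2 burnt (F count now 1)
Step 7: +2 fires, +1 burnt (F count now 2)
Step 8: +2 fires, +2 burnt (F count now 2)
Step 9: +1 fires, +2 burnt (F count now 1)
Step 10: +0 fires, +1 burnt (F count now 0)
Fire out after step 10
Initially T: 19, now '.': 29
Total burnt (originally-T cells now '.'): 18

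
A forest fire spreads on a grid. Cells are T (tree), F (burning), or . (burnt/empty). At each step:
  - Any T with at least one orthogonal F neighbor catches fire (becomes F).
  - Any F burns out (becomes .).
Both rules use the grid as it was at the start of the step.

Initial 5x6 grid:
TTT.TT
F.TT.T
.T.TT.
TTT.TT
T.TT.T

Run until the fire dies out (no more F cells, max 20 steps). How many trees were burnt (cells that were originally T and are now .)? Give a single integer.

Answer: 10

Derivation:
Step 1: +1 fires, +1 burnt (F count now 1)
Step 2: +1 fires, +1 burnt (F count now 1)
Step 3: +1 fires, +1 burnt (F count now 1)
Step 4: +1 fires, +1 burnt (F count now 1)
Step 5: +1 fires, +1 burnt (F count now 1)
Step 6: +1 fires, +1 burnt (F count now 1)
Step 7: +1 fires, +1 burnt (F count now 1)
Step 8: +1 fires, +1 burnt (F count now 1)
Step 9: +1 fires, +1 burnt (F count now 1)
Step 10: +1 fires, +1 burnt (F count now 1)
Step 11: +0 fires, +1 burnt (F count now 0)
Fire out after step 11
Initially T: 20, now '.': 20
Total burnt (originally-T cells now '.'): 10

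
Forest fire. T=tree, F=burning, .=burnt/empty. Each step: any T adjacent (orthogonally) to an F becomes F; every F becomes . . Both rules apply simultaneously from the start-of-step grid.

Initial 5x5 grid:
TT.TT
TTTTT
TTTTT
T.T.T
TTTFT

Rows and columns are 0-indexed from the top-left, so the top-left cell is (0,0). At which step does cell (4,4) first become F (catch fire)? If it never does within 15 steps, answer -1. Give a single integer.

Step 1: cell (4,4)='F' (+2 fires, +1 burnt)
  -> target ignites at step 1
Step 2: cell (4,4)='.' (+3 fires, +2 burnt)
Step 3: cell (4,4)='.' (+3 fires, +3 burnt)
Step 4: cell (4,4)='.' (+5 fires, +3 burnt)
Step 5: cell (4,4)='.' (+4 fires, +5 burnt)
Step 6: cell (4,4)='.' (+3 fires, +4 burnt)
Step 7: cell (4,4)='.' (+1 fires, +3 burnt)
Step 8: cell (4,4)='.' (+0 fires, +1 burnt)
  fire out at step 8

1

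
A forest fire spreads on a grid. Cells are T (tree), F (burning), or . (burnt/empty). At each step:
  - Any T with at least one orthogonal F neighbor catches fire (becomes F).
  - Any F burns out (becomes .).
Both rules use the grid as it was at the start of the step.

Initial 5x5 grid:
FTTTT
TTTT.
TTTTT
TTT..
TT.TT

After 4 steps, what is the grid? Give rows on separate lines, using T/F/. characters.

Step 1: 2 trees catch fire, 1 burn out
  .FTTT
  FTTT.
  TTTTT
  TTT..
  TT.TT
Step 2: 3 trees catch fire, 2 burn out
  ..FTT
  .FTT.
  FTTTT
  TTT..
  TT.TT
Step 3: 4 trees catch fire, 3 burn out
  ...FT
  ..FT.
  .FTTT
  FTT..
  TT.TT
Step 4: 5 trees catch fire, 4 burn out
  ....F
  ...F.
  ..FTT
  .FT..
  FT.TT

....F
...F.
..FTT
.FT..
FT.TT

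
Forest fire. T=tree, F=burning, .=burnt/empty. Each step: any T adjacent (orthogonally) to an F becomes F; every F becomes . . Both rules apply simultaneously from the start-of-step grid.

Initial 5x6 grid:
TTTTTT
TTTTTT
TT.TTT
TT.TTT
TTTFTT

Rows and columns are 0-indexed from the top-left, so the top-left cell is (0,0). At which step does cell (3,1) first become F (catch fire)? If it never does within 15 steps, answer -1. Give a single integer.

Step 1: cell (3,1)='T' (+3 fires, +1 burnt)
Step 2: cell (3,1)='T' (+4 fires, +3 burnt)
Step 3: cell (3,1)='F' (+5 fires, +4 burnt)
  -> target ignites at step 3
Step 4: cell (3,1)='.' (+6 fires, +5 burnt)
Step 5: cell (3,1)='.' (+5 fires, +6 burnt)
Step 6: cell (3,1)='.' (+3 fires, +5 burnt)
Step 7: cell (3,1)='.' (+1 fires, +3 burnt)
Step 8: cell (3,1)='.' (+0 fires, +1 burnt)
  fire out at step 8

3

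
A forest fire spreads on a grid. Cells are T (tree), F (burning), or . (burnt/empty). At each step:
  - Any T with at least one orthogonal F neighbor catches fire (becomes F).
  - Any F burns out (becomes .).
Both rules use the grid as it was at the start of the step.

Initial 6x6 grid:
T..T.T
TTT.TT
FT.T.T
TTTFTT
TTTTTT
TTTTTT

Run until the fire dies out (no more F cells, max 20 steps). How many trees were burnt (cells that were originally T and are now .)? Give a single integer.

Answer: 27

Derivation:
Step 1: +7 fires, +2 burnt (F count now 7)
Step 2: +8 fires, +7 burnt (F count now 8)
Step 3: +7 fires, +8 burnt (F count now 7)
Step 4: +3 fires, +7 burnt (F count now 3)
Step 5: +2 fires, +3 burnt (F count now 2)
Step 6: +0 fires, +2 burnt (F count now 0)
Fire out after step 6
Initially T: 28, now '.': 35
Total burnt (originally-T cells now '.'): 27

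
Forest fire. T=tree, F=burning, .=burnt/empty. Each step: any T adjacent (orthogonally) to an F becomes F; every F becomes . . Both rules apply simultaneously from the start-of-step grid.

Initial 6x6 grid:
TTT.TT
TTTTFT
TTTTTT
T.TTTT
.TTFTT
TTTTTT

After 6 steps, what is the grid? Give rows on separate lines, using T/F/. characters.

Step 1: 8 trees catch fire, 2 burn out
  TTT.FT
  TTTF.F
  TTTTFT
  T.TFTT
  .TF.FT
  TTTFTT
Step 2: 10 trees catch fire, 8 burn out
  TTT..F
  TTF...
  TTTF.F
  T.F.FT
  .F...F
  TTF.FT
Step 3: 6 trees catch fire, 10 burn out
  TTF...
  TF....
  TTF...
  T....F
  ......
  TF...F
Step 4: 4 trees catch fire, 6 burn out
  TF....
  F.....
  TF....
  T.....
  ......
  F.....
Step 5: 2 trees catch fire, 4 burn out
  F.....
  ......
  F.....
  T.....
  ......
  ......
Step 6: 1 trees catch fire, 2 burn out
  ......
  ......
  ......
  F.....
  ......
  ......

......
......
......
F.....
......
......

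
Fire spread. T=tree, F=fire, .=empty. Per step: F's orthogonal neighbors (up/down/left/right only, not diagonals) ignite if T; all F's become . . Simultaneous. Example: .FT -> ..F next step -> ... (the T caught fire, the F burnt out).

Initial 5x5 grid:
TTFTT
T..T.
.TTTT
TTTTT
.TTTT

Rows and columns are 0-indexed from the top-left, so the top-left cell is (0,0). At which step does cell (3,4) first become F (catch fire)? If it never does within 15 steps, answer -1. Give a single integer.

Step 1: cell (3,4)='T' (+2 fires, +1 burnt)
Step 2: cell (3,4)='T' (+3 fires, +2 burnt)
Step 3: cell (3,4)='T' (+2 fires, +3 burnt)
Step 4: cell (3,4)='T' (+3 fires, +2 burnt)
Step 5: cell (3,4)='F' (+4 fires, +3 burnt)
  -> target ignites at step 5
Step 6: cell (3,4)='.' (+3 fires, +4 burnt)
Step 7: cell (3,4)='.' (+2 fires, +3 burnt)
Step 8: cell (3,4)='.' (+0 fires, +2 burnt)
  fire out at step 8

5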